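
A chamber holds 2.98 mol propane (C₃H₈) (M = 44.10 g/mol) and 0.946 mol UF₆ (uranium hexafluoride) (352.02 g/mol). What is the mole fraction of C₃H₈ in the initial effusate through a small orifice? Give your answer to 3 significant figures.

Effusion rate of each component ∝ n_i/√M_i (partial pressure × 1/√M).
So x_C₃H₈ in the escaping gas = (n_C₃H₈/√M_C₃H₈) / Σ(n_i/√M_i)
= (2.98/√44.10) / (2.98/√44.10 + 0.946/√352.02) = 0.4487/(0.4487 + 0.05042) = 0.899.

0.899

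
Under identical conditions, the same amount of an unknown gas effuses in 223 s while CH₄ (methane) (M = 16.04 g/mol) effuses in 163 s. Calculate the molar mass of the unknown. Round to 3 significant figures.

From Graham's law, t_X/t_CH₄ = √(M_X/M_CH₄).
223/163 = 1.368 = √(M_X/16.04)
M_X = 16.04 × 1.368² = 16.04 × 1.872 = 30.0 g/mol

30.0 g/mol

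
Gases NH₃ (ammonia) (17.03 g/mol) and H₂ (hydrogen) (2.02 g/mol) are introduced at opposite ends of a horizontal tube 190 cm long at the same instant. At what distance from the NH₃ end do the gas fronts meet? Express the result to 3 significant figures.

In equal time, each gas travels a distance ∝ its rate ∝ 1/√M, so d_NH₃/d_H₂ = √(M_H₂/M_NH₃) = √(2.02/17.03) = 0.3444.
With d_NH₃ + d_H₂ = 190 cm, d_H₂ = 190/(1 + 0.3444) = 141.3 cm.
d_NH₃ = 190 − 141.3 = 48.7 cm.

48.7 cm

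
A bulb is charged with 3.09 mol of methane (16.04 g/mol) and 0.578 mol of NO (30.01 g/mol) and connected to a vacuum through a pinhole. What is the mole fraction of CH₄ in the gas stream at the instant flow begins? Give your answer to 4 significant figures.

Effusion rate of each component ∝ n_i/√M_i (partial pressure × 1/√M).
x_CH₄(eff) = (n_CH₄/√M_CH₄) / (n_CH₄/√M_CH₄ + n_NO/√M_NO)
= (3.09/√16.04) / (3.09/√16.04 + 0.578/√30.01) = 0.7715/(0.7715 + 0.1055) = 0.8797.

0.8797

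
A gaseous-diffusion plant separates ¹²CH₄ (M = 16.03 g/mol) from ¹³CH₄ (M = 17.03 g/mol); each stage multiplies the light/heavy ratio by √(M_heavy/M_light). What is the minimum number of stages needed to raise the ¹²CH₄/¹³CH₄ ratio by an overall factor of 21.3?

102

Per stage α = (17.03/16.03)^(1/2) = 1.06238^0.5, giving ln α = 0.03026.
Need α^N ≥ 21.3 ⇒ N ≥ ln(21.3) / ln α = 3.059 / 0.03026 = 101.09.
Minimum whole number of stages: N = 102.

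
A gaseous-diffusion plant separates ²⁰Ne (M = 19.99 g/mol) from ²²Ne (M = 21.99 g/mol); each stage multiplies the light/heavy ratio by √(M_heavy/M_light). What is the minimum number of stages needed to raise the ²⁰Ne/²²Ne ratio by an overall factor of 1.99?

15

Single-stage factor α = √(21.99/19.99), so ln α = ½ ln(1.10005) = 0.04768.
Need α^N ≥ 1.99 ⇒ N ≥ ln(1.99) / ln α = 0.6881 / 0.04768 = 14.43.
Rounding up, N = 15 stages.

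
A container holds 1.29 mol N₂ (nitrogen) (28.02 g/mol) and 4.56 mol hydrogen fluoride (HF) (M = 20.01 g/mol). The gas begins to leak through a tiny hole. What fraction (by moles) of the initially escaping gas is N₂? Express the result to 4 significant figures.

Effusion rate of each component ∝ n_i/√M_i (partial pressure × 1/√M).
Mole fraction of N₂ in the effusate = (n_N₂/√M_N₂) / (n_N₂/√M_N₂ + n_HF/√M_HF)
= (1.29/√28.02) / (1.29/√28.02 + 4.56/√20.01) = 0.2437/(0.2437 + 1.019) = 0.1929.

0.1929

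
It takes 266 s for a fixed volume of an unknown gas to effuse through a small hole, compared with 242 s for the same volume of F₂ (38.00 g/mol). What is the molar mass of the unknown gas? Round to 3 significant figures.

45.9 g/mol

Graham's law gives t_X/t_F₂ = √(M_X/M_F₂).
266/242 = 1.099 = √(M_X/38.00)
M_X = 38.00 × 1.099² = 38.00 × 1.208 = 45.9 g/mol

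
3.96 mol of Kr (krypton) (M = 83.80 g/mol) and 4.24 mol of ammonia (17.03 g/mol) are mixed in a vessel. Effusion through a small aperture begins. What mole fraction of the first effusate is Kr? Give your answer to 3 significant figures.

The effusion rate of species i is ∝ p_i/√M_i ∝ n_i/√M_i.
Mole fraction of Kr in the effusate = (n_Kr/√M_Kr) / (n_Kr/√M_Kr + n_NH₃/√M_NH₃)
= (3.96/√83.80) / (3.96/√83.80 + 4.24/√17.03) = 0.4326/(0.4326 + 1.027) = 0.296.

0.296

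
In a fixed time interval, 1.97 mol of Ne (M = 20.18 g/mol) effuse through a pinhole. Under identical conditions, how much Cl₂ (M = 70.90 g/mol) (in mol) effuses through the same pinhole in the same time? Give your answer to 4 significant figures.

From Graham's law, rate_Cl₂/rate_Ne = √(M_Ne/M_Cl₂) = √(20.18/70.90) = √0.2846 = 0.5335.
So the amount for Cl₂ is 1.97 × 0.5335 = 1.051 mol.

1.051 mol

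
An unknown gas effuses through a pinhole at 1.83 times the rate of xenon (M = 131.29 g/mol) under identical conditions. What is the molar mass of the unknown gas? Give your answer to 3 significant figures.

39.2 g/mol

From Graham's law, rate_X/rate_Xe = √(M_Xe/M_X).
1.83 = √(131.29/M_X)
M_X = 131.29 / 1.83² = 131.29 / 3.349 = 39.2 g/mol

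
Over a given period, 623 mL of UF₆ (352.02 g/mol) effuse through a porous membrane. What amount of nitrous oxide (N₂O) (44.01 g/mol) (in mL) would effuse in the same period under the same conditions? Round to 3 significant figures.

From Graham's law, rate_N₂O/rate_UF₆ = √(M_UF₆/M_N₂O) = √(352.02/44.01) = √7.999 = 2.828.
So the volume for N₂O is 623 × 2.828 = 1760 mL.

1760 mL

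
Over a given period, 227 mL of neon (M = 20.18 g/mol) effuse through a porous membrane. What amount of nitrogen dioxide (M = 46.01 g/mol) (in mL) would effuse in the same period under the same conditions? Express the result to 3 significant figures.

150 mL

Graham's law gives rate_NO₂/rate_Ne = √(M_Ne/M_NO₂) = √(20.18/46.01) = √0.4386 = 0.6623.
So the volume for NO₂ is 227 × 0.6623 = 150 mL.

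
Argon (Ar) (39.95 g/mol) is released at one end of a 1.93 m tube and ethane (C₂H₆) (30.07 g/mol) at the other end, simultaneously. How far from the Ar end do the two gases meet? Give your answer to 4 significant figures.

Distances travelled in equal time are proportional to diffusion rates, so d_Ar/d_C₂H₆ = √(M_C₂H₆/M_Ar) = √(30.07/39.95) = 0.8676.
With d_Ar + d_C₂H₆ = 1.93 m, d_C₂H₆ = 1.93/(1 + 0.8676) = 1.033 m.
d_Ar = 1.93 − 1.033 = 0.8966 m.

0.8966 m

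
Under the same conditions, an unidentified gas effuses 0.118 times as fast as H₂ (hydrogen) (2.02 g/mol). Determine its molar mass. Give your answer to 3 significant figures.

145 g/mol

By Graham's law, rate_X/rate_H₂ = √(M_H₂/M_X).
0.118 = √(2.02/M_X)
M_X = 2.02 / 0.118² = 2.02 / 0.01392 = 145 g/mol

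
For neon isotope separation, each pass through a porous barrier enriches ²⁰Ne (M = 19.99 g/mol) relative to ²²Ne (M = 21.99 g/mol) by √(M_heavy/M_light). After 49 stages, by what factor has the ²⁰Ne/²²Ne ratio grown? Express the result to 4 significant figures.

10.34

The single-stage factor is √(M_heavy/M_light), so 49 stages give [√(21.99/19.99)]^49 = (21.99/19.99)^(49/2).
= 1.10005^(49/2) = 10.34.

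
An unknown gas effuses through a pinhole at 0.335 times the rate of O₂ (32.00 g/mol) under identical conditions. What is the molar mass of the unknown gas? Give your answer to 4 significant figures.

From Graham's law, rate_X/rate_O₂ = √(M_O₂/M_X).
0.335 = √(32.00/M_X)
M_X = 32.00 / 0.335² = 32.00 / 0.1122 = 285.1 g/mol

285.1 g/mol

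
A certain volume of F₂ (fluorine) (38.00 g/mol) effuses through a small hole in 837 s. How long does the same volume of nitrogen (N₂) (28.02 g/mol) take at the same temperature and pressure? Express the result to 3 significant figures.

By Graham's law, t_N₂/t_F₂ = √(M_N₂/M_F₂) = √(28.02/38.00) = √0.7374 = 0.8587.
So the time for N₂ is 837 × 0.8587 = 719 s.

719 s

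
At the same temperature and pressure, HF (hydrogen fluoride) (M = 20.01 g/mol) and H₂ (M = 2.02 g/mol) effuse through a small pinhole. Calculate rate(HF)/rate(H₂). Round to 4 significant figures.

0.3177

From Graham's law, rate_HF/rate_H₂ = √(M_H₂/M_HF) = √(2.02/20.01) = √0.1009 = 0.3177.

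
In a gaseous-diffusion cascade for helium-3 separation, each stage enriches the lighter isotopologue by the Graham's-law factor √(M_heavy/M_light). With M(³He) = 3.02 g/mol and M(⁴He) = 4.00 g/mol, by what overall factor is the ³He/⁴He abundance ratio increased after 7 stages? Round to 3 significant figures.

After 7 stages the ratio has grown by (√(4.00/3.02))^7 = (4.00/3.02)^(7/2).
= 1.32450^(7/2) = 2.67.

2.67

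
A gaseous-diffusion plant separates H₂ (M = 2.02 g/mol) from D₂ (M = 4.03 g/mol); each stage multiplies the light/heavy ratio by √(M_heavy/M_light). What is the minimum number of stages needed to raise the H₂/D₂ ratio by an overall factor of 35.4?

Single-stage factor α = √(4.03/2.02), so ln α = ½ ln(1.99505) = 0.3453.
Need α^N ≥ 35.4 ⇒ N ≥ ln(35.4) / ln α = 3.567 / 0.3453 = 10.33.
Minimum whole number of stages: N = 11.

11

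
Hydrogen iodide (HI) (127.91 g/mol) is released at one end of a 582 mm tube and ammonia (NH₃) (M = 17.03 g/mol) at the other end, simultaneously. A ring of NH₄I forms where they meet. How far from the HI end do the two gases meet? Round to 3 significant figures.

In equal time, each gas travels a distance ∝ its rate ∝ 1/√M, so d_HI/d_NH₃ = √(M_NH₃/M_HI) = √(17.03/127.91) = 0.3649.
With d_HI + d_NH₃ = 582 mm, d_NH₃ = 582/(1 + 0.3649) = 426.4 mm.
d_HI = 582 − 426.4 = 156 mm.

156 mm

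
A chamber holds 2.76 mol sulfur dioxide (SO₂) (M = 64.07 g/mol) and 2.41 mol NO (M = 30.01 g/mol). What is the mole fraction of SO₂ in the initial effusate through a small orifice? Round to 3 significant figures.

Each component's effusion rate ∝ (its partial pressure)·(1/√M) ∝ n_i/√M_i.
Mole fraction of SO₂ in the effusate = (n_SO₂/√M_SO₂) / (n_SO₂/√M_SO₂ + n_NO/√M_NO)
= (2.76/√64.07) / (2.76/√64.07 + 2.41/√30.01) = 0.3448/(0.3448 + 0.4399) = 0.439.

0.439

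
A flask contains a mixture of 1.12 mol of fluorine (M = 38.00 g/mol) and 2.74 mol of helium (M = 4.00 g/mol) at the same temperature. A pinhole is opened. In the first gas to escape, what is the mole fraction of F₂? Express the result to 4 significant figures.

0.1171

The effusion rate of species i is ∝ p_i/√M_i ∝ n_i/√M_i.
So x_F₂ in the escaping gas = (n_F₂/√M_F₂) / Σ(n_i/√M_i)
= (1.12/√38.00) / (1.12/√38.00 + 2.74/√4.00) = 0.1817/(0.1817 + 1.370) = 0.1171.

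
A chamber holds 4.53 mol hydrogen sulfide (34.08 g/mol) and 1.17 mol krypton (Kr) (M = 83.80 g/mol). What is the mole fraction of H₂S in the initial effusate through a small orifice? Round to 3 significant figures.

0.859

Effusion rate of each component ∝ n_i/√M_i (partial pressure × 1/√M).
So x_H₂S in the escaping gas = (n_H₂S/√M_H₂S) / Σ(n_i/√M_i)
= (4.53/√34.08) / (4.53/√34.08 + 1.17/√83.80) = 0.7760/(0.7760 + 0.1278) = 0.859.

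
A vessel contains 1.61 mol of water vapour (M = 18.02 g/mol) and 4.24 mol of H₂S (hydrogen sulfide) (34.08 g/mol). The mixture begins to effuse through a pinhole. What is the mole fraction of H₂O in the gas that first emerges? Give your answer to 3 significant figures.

0.343

Rate_i ∝ x_i/√M_i (Graham's law weighted by mole fraction), so the effusate composition follows n_i/√M_i.
So x_H₂O in the escaping gas = (n_H₂O/√M_H₂O) / Σ(n_i/√M_i)
= (1.61/√18.02) / (1.61/√18.02 + 4.24/√34.08) = 0.3793/(0.3793 + 0.7263) = 0.343.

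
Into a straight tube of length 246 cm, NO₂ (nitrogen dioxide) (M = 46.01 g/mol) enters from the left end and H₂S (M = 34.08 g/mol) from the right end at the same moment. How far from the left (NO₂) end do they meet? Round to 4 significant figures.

113.8 cm

The fronts meet when d_NO₂ + d_H₂S = L with d_NO₂/d_H₂S = √(M_H₂S/M_NO₂) (Graham's law). Here √(M_H₂S/M_NO₂) = √(34.08/46.01) = 0.8606.
With d_NO₂ + d_H₂S = 246 cm, d_H₂S = 246/(1 + 0.8606) = 132.2 cm.
d_NO₂ = 246 − 132.2 = 113.8 cm.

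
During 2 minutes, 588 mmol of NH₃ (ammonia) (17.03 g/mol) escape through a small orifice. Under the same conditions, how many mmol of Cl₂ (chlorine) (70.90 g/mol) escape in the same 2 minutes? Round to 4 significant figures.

By Graham's law, rate_Cl₂/rate_NH₃ = √(M_NH₃/M_Cl₂) = √(17.03/70.90) = √0.2402 = 0.4901.
So the amount for Cl₂ is 588 × 0.4901 = 288.2 mmol.

288.2 mmol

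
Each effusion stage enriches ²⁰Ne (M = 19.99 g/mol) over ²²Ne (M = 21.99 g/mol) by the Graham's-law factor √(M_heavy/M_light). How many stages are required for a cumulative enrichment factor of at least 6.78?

41

Per stage α = (21.99/19.99)^(1/2) = 1.10005^0.5, giving ln α = 0.04768.
Need α^N ≥ 6.78 ⇒ N ≥ ln(6.78) / ln α = 1.914 / 0.04768 = 40.14.
So at least 41 stages are needed.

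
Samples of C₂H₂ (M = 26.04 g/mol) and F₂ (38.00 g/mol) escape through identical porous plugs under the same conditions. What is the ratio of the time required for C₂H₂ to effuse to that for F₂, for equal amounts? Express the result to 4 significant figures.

0.8278

By Graham's law, t_C₂H₂/t_F₂ = √(M_C₂H₂/M_F₂) = √(26.04/38.00) = √0.6853 = 0.8278.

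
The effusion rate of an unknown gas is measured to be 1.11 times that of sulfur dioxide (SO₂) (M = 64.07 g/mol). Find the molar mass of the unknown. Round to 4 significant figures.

52.00 g/mol

Since effusion rate ∝ 1/√M, rate_X/rate_SO₂ = √(M_SO₂/M_X).
1.11 = √(64.07/M_X)
M_X = 64.07 / 1.11² = 64.07 / 1.232 = 52.00 g/mol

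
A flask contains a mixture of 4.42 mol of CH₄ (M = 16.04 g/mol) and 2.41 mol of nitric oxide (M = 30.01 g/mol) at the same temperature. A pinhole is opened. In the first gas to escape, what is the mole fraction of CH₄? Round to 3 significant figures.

0.715

Effusion rate of each component ∝ n_i/√M_i (partial pressure × 1/√M).
x_CH₄(eff) = (n_CH₄/√M_CH₄) / (n_CH₄/√M_CH₄ + n_NO/√M_NO)
= (4.42/√16.04) / (4.42/√16.04 + 2.41/√30.01) = 1.104/(1.104 + 0.4399) = 0.715.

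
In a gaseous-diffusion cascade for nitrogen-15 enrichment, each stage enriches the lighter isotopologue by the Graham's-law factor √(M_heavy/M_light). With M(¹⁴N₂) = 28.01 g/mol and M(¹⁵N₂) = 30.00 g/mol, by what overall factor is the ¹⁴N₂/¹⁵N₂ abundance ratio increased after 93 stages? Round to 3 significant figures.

Each stage multiplies the ratio by α = √(30.00/28.01), so after 93 stages the overall factor is α^93 = (30.00/28.01)^(93/2).
= 1.07105^(93/2) = 24.3.

24.3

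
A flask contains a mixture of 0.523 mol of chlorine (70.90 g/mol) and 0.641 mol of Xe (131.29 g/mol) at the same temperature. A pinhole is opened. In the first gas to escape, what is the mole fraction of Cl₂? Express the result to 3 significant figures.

0.526

Each component's effusion rate ∝ (its partial pressure)·(1/√M) ∝ n_i/√M_i.
x_Cl₂(eff) = (n_Cl₂/√M_Cl₂) / (n_Cl₂/√M_Cl₂ + n_Xe/√M_Xe)
= (0.523/√70.90) / (0.523/√70.90 + 0.641/√131.29) = 0.06211/(0.06211 + 0.05594) = 0.526.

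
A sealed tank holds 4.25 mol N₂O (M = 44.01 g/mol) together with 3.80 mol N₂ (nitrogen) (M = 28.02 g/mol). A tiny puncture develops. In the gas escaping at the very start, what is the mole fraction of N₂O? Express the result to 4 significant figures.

0.4716

Each component's effusion rate ∝ (its partial pressure)·(1/√M) ∝ n_i/√M_i.
x_N₂O(eff) = (n_N₂O/√M_N₂O) / (n_N₂O/√M_N₂O + n_N₂/√M_N₂)
= (4.25/√44.01) / (4.25/√44.01 + 3.80/√28.02) = 0.6406/(0.6406 + 0.7179) = 0.4716.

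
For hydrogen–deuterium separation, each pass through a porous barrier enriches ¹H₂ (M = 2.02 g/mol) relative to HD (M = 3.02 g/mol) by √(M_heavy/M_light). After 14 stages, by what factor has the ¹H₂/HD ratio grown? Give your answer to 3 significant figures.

16.7

The single-stage factor is √(M_heavy/M_light), so 14 stages give [√(3.02/2.02)]^14 = (3.02/2.02)^(14/2).
= 1.49505^7 = 16.7.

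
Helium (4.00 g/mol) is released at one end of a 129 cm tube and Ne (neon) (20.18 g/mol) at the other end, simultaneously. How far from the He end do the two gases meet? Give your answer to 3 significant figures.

Distances travelled in equal time are proportional to diffusion rates, so d_He/d_Ne = √(M_Ne/M_He) = √(20.18/4.00) = 2.246.
With d_He + d_Ne = 129 cm, d_Ne = 129/(1 + 2.246) = 39.74 cm.
d_He = 129 − 39.74 = 89.3 cm.

89.3 cm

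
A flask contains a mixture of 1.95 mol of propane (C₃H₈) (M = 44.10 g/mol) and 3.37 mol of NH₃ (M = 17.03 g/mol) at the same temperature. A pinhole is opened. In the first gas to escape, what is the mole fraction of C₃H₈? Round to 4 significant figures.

Rate_i ∝ x_i/√M_i (Graham's law weighted by mole fraction), so the effusate composition follows n_i/√M_i.
So x_C₃H₈ in the escaping gas = (n_C₃H₈/√M_C₃H₈) / Σ(n_i/√M_i)
= (1.95/√44.10) / (1.95/√44.10 + 3.37/√17.03) = 0.2936/(0.2936 + 0.8166) = 0.2645.

0.2645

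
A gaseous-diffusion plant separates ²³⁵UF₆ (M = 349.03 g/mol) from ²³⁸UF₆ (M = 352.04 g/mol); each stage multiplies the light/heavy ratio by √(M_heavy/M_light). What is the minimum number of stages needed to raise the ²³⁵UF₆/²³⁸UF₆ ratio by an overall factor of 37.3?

Per stage α = (352.04/349.03)^(1/2) = 1.00862^0.5, giving ln α = 0.004293.
Need α^N ≥ 37.3 ⇒ N ≥ ln(37.3) / ln α = 3.619 / 0.004293 = 842.91.
So at least 843 stages are needed.

843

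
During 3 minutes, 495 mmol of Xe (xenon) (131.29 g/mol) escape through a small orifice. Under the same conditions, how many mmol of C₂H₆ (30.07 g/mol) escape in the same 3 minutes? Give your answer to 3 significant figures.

1030 mmol

From Graham's law, rate_C₂H₆/rate_Xe = √(M_Xe/M_C₂H₆) = √(131.29/30.07) = √4.366 = 2.090.
So the amount for C₂H₆ is 495 × 2.090 = 1030 mmol.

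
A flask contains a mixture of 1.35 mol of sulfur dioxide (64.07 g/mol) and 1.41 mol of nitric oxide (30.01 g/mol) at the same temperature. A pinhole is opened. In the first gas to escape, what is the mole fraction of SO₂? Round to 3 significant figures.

Effusion rate of each component ∝ n_i/√M_i (partial pressure × 1/√M).
So x_SO₂ in the escaping gas = (n_SO₂/√M_SO₂) / Σ(n_i/√M_i)
= (1.35/√64.07) / (1.35/√64.07 + 1.41/√30.01) = 0.1687/(0.1687 + 0.2574) = 0.396.

0.396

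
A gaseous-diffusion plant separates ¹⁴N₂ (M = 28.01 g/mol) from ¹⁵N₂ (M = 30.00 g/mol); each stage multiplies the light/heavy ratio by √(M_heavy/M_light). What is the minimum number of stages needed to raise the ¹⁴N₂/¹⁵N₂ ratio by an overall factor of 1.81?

With α = √(30.00/28.01) per stage, ln α = ½ ln(1.07105) = 0.03432.
Need α^N ≥ 1.81 ⇒ N ≥ ln(1.81) / ln α = 0.5933 / 0.03432 = 17.29.
Minimum whole number of stages: N = 18.

18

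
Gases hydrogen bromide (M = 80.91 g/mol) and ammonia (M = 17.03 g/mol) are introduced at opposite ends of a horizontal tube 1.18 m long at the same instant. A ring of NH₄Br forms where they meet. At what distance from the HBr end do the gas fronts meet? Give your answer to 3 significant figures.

Distances travelled in equal time are proportional to diffusion rates, so d_HBr/d_NH₃ = √(M_NH₃/M_HBr) = √(17.03/80.91) = 0.4588.
With d_HBr + d_NH₃ = 1.18 m, d_NH₃ = 1.18/(1 + 0.4588) = 0.8089 m.
d_HBr = 1.18 − 0.8089 = 0.371 m.

0.371 m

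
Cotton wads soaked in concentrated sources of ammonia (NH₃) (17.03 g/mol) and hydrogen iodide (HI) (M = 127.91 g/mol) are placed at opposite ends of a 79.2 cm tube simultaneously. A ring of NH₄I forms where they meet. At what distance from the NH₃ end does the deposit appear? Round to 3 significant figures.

The fronts meet when d_NH₃ + d_HI = L with d_NH₃/d_HI = √(M_HI/M_NH₃) (Graham's law). Here √(M_HI/M_NH₃) = √(127.91/17.03) = 2.741.
With d_NH₃ + d_HI = 79.2 cm, d_HI = 79.2/(1 + 2.741) = 21.17 cm.
d_NH₃ = 79.2 − 21.17 = 58.0 cm.

58.0 cm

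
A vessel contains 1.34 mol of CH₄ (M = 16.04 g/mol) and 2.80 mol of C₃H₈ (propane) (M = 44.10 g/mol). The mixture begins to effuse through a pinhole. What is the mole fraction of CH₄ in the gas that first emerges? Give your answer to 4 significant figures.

The effusion rate of species i is ∝ p_i/√M_i ∝ n_i/√M_i.
So x_CH₄ in the escaping gas = (n_CH₄/√M_CH₄) / Σ(n_i/√M_i)
= (1.34/√16.04) / (1.34/√16.04 + 2.80/√44.10) = 0.3346/(0.3346 + 0.4216) = 0.4424.

0.4424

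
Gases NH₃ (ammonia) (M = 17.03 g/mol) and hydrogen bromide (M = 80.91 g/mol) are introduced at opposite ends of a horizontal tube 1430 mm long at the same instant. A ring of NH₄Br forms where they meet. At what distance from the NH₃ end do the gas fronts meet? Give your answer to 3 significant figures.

980 mm

Distances travelled in equal time are proportional to diffusion rates, so d_NH₃/d_HBr = √(M_HBr/M_NH₃) = √(80.91/17.03) = 2.180.
With d_NH₃ + d_HBr = 1430 mm, d_HBr = 1430/(1 + 2.180) = 449.7 mm.
d_NH₃ = 1430 − 449.7 = 980 mm.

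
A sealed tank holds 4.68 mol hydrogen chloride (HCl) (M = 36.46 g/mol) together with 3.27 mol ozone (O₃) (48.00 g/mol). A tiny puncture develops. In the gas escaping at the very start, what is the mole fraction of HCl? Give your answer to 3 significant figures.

0.622

Effusion rate of each component ∝ n_i/√M_i (partial pressure × 1/√M).
x_HCl(eff) = (n_HCl/√M_HCl) / (n_HCl/√M_HCl + n_O₃/√M_O₃)
= (4.68/√36.46) / (4.68/√36.46 + 3.27/√48.00) = 0.7751/(0.7751 + 0.4720) = 0.622.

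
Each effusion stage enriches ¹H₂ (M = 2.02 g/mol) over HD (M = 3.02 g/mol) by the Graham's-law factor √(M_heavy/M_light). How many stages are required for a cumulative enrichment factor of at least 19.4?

15

With α = √(3.02/2.02) per stage, ln α = ½ ln(1.49505) = 0.2011.
Need α^N ≥ 19.4 ⇒ N ≥ ln(19.4) / ln α = 2.965 / 0.2011 = 14.75.
So at least 15 stages are needed.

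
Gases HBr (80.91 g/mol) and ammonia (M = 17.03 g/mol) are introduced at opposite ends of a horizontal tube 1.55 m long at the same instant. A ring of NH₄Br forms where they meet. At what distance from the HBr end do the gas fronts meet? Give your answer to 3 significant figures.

0.487 m

The fronts meet when d_HBr + d_NH₃ = L with d_HBr/d_NH₃ = √(M_NH₃/M_HBr) (Graham's law). Here √(M_NH₃/M_HBr) = √(17.03/80.91) = 0.4588.
With d_HBr + d_NH₃ = 1.55 m, d_NH₃ = 1.55/(1 + 0.4588) = 1.063 m.
d_HBr = 1.55 − 1.063 = 0.487 m.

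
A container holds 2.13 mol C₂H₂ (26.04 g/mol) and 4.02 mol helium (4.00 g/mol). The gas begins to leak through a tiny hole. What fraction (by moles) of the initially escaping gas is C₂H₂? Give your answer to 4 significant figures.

0.1720

Rate_i ∝ x_i/√M_i (Graham's law weighted by mole fraction), so the effusate composition follows n_i/√M_i.
So x_C₂H₂ in the escaping gas = (n_C₂H₂/√M_C₂H₂) / Σ(n_i/√M_i)
= (2.13/√26.04) / (2.13/√26.04 + 4.02/√4.00) = 0.4174/(0.4174 + 2.010) = 0.1720.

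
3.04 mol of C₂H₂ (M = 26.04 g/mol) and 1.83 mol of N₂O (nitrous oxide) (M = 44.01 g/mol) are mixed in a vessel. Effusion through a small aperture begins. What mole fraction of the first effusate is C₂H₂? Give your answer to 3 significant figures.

0.684

The effusion rate of species i is ∝ p_i/√M_i ∝ n_i/√M_i.
x_C₂H₂(eff) = (n_C₂H₂/√M_C₂H₂) / (n_C₂H₂/√M_C₂H₂ + n_N₂O/√M_N₂O)
= (3.04/√26.04) / (3.04/√26.04 + 1.83/√44.01) = 0.5957/(0.5957 + 0.2759) = 0.684.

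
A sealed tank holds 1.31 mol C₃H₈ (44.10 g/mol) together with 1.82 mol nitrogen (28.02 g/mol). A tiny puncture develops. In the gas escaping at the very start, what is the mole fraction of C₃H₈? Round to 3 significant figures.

Effusion rate of each component ∝ n_i/√M_i (partial pressure × 1/√M).
So x_C₃H₈ in the escaping gas = (n_C₃H₈/√M_C₃H₈) / Σ(n_i/√M_i)
= (1.31/√44.10) / (1.31/√44.10 + 1.82/√28.02) = 0.1973/(0.1973 + 0.3438) = 0.365.

0.365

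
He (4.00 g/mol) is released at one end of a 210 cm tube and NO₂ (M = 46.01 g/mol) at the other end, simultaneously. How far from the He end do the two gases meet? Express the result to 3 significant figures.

In equal time, each gas travels a distance ∝ its rate ∝ 1/√M, so d_He/d_NO₂ = √(M_NO₂/M_He) = √(46.01/4.00) = 3.392.
With d_He + d_NO₂ = 210 cm, d_NO₂ = 210/(1 + 3.392) = 47.82 cm.
d_He = 210 − 47.82 = 162 cm.

162 cm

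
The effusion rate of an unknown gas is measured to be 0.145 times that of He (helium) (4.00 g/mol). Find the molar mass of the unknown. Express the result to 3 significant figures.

190 g/mol

Using Graham's law: rate_X/rate_He = √(M_He/M_X).
0.145 = √(4.00/M_X)
M_X = 4.00 / 0.145² = 4.00 / 0.02102 = 190 g/mol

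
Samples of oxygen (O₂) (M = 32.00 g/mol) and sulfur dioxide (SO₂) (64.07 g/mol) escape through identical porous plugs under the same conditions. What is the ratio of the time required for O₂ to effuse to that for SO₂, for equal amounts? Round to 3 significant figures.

0.707

By Graham's law, t_O₂/t_SO₂ = √(M_O₂/M_SO₂) = √(32.00/64.07) = √0.4995 = 0.707.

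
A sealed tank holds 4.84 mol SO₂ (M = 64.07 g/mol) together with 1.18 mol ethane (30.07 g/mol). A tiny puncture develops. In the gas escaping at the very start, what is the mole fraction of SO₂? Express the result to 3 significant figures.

0.738

Effusion rate of each component ∝ n_i/√M_i (partial pressure × 1/√M).
So x_SO₂ in the escaping gas = (n_SO₂/√M_SO₂) / Σ(n_i/√M_i)
= (4.84/√64.07) / (4.84/√64.07 + 1.18/√30.07) = 0.6047/(0.6047 + 0.2152) = 0.738.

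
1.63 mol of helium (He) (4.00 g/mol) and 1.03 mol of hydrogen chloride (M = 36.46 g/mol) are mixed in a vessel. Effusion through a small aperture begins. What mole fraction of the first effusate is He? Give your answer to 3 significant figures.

Effusion rate of each component ∝ n_i/√M_i (partial pressure × 1/√M).
x_He(eff) = (n_He/√M_He) / (n_He/√M_He + n_HCl/√M_HCl)
= (1.63/√4.00) / (1.63/√4.00 + 1.03/√36.46) = 0.8150/(0.8150 + 0.1706) = 0.827.

0.827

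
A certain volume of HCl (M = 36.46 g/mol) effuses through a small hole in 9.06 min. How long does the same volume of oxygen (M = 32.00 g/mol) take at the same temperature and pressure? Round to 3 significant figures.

Using Graham's law: t_O₂/t_HCl = √(M_O₂/M_HCl) = √(32.00/36.46) = √0.8777 = 0.9368.
So the time for O₂ is 9.06 × 0.9368 = 8.49 min.

8.49 min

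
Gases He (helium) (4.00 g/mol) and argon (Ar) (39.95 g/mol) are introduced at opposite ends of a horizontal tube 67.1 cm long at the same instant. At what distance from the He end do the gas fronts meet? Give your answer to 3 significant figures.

In equal time, each gas travels a distance ∝ its rate ∝ 1/√M, so d_He/d_Ar = √(M_Ar/M_He) = √(39.95/4.00) = 3.160.
With d_He + d_Ar = 67.1 cm, d_Ar = 67.1/(1 + 3.160) = 16.13 cm.
d_He = 67.1 − 16.13 = 51.0 cm.

51.0 cm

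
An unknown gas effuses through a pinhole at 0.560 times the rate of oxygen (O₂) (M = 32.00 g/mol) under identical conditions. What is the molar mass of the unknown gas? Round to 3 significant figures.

Graham's law gives rate_X/rate_O₂ = √(M_O₂/M_X).
0.560 = √(32.00/M_X)
M_X = 32.00 / 0.560² = 32.00 / 0.3136 = 102 g/mol

102 g/mol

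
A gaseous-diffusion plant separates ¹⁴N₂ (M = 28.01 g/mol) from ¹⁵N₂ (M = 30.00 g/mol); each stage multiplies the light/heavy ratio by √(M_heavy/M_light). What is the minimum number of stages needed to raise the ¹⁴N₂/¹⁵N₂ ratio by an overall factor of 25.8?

Per stage α = (30.00/28.01)^(1/2) = 1.07105^0.5, giving ln α = 0.03432.
Need α^N ≥ 25.8 ⇒ N ≥ ln(25.8) / ln α = 3.250 / 0.03432 = 94.71.
Rounding up, N = 95 stages.

95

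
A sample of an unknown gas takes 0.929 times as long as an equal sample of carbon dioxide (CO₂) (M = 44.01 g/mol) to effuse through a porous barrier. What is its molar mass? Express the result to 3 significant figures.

38.0 g/mol

By Graham's law, t_X/t_CO₂ = √(M_X/M_CO₂).
0.929 = √(M_X/44.01)
M_X = 44.01 × 0.929² = 44.01 × 0.8630 = 38.0 g/mol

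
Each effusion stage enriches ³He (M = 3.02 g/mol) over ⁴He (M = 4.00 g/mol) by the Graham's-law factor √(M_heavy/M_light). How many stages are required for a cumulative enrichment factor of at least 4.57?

Per stage α = (4.00/3.02)^(1/2) = 1.32450^0.5, giving ln α = 0.1405.
Need α^N ≥ 4.57 ⇒ N ≥ ln(4.57) / ln α = 1.520 / 0.1405 = 10.81.
So at least 11 stages are needed.

11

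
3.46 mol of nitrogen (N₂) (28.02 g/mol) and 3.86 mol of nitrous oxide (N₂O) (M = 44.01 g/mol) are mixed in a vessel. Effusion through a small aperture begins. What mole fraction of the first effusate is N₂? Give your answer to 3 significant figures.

0.529

Effusion rate of each component ∝ n_i/√M_i (partial pressure × 1/√M).
Mole fraction of N₂ in the effusate = (n_N₂/√M_N₂) / (n_N₂/√M_N₂ + n_N₂O/√M_N₂O)
= (3.46/√28.02) / (3.46/√28.02 + 3.86/√44.01) = 0.6536/(0.6536 + 0.5819) = 0.529.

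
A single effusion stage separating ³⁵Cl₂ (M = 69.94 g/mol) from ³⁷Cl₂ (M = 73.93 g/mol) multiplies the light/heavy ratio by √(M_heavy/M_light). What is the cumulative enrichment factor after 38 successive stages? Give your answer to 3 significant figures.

Overall factor = α^38 with α = √(73.93/69.94), i.e. (73.93/69.94)^(38/2).
= 1.05705^19 = 2.87.

2.87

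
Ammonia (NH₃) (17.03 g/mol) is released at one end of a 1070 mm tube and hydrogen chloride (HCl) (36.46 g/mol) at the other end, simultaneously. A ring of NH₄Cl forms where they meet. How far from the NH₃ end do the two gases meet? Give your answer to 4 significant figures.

Distances travelled in equal time are proportional to diffusion rates, so d_NH₃/d_HCl = √(M_HCl/M_NH₃) = √(36.46/17.03) = 1.463.
With d_NH₃ + d_HCl = 1070 mm, d_HCl = 1070/(1 + 1.463) = 434.4 mm.
d_NH₃ = 1070 − 434.4 = 635.6 mm.

635.6 mm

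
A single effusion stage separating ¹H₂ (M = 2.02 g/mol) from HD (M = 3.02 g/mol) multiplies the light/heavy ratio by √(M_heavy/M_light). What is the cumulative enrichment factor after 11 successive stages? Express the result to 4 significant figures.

Each stage multiplies the ratio by α = √(3.02/2.02), so after 11 stages the overall factor is α^11 = (3.02/2.02)^(11/2).
= 1.49505^(11/2) = 9.133.

9.133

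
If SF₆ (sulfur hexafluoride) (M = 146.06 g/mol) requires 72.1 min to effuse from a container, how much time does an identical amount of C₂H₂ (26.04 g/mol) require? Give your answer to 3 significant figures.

Graham's law gives t_C₂H₂/t_SF₆ = √(M_C₂H₂/M_SF₆) = √(26.04/146.06) = √0.1783 = 0.4222.
So the time for C₂H₂ is 72.1 × 0.4222 = 30.4 min.

30.4 min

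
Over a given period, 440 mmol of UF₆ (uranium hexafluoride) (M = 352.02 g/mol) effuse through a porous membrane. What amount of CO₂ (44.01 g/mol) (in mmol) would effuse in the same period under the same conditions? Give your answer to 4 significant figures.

From Graham's law, rate_CO₂/rate_UF₆ = √(M_UF₆/M_CO₂) = √(352.02/44.01) = √7.999 = 2.828.
So the amount for CO₂ is 440 × 2.828 = 1244 mmol.

1244 mmol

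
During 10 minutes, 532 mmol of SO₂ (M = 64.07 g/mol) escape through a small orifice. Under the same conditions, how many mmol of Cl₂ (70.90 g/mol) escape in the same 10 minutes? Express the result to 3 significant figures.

Since effusion rate ∝ 1/√M, rate_Cl₂/rate_SO₂ = √(M_SO₂/M_Cl₂) = √(64.07/70.90) = √0.9037 = 0.9506.
So the amount for Cl₂ is 532 × 0.9506 = 506 mmol.

506 mmol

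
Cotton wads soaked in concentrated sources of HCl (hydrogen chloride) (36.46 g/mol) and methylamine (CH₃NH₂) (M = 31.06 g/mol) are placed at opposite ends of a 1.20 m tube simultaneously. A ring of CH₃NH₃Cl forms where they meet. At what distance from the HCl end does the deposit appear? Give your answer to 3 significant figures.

In equal time, each gas travels a distance ∝ its rate ∝ 1/√M, so d_HCl/d_CH₃NH₂ = √(M_CH₃NH₂/M_HCl) = √(31.06/36.46) = 0.9230.
With d_HCl + d_CH₃NH₂ = 1.20 m, d_CH₃NH₂ = 1.20/(1 + 0.9230) = 0.6240 m.
d_HCl = 1.20 − 0.6240 = 0.576 m.

0.576 m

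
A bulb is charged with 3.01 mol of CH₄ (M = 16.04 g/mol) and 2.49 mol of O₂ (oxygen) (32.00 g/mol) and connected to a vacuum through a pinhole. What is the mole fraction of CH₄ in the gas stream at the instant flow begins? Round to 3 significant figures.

0.631

Effusion rate of each component ∝ n_i/√M_i (partial pressure × 1/√M).
So x_CH₄ in the escaping gas = (n_CH₄/√M_CH₄) / Σ(n_i/√M_i)
= (3.01/√16.04) / (3.01/√16.04 + 2.49/√32.00) = 0.7516/(0.7516 + 0.4402) = 0.631.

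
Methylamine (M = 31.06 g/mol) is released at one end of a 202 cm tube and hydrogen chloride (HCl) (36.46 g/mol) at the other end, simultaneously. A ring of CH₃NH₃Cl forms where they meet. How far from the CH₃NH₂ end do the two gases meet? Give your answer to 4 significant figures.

105.0 cm

Graham's law gives d_CH₃NH₂/d_HCl = rate_CH₃NH₂/rate_HCl = √(M_HCl/M_CH₃NH₂) = √(36.46/31.06) = 1.083.
With d_CH₃NH₂ + d_HCl = 202 cm, d_HCl = 202/(1 + 1.083) = 96.95 cm.
d_CH₃NH₂ = 202 − 96.95 = 105.0 cm.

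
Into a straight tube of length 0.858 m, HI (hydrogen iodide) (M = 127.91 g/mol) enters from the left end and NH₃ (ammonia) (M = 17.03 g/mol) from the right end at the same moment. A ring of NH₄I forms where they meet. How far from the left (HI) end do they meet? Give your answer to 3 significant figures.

0.229 m

The fronts meet when d_HI + d_NH₃ = L with d_HI/d_NH₃ = √(M_NH₃/M_HI) (Graham's law). Here √(M_NH₃/M_HI) = √(17.03/127.91) = 0.3649.
With d_HI + d_NH₃ = 0.858 m, d_NH₃ = 0.858/(1 + 0.3649) = 0.6286 m.
d_HI = 0.858 − 0.6286 = 0.229 m.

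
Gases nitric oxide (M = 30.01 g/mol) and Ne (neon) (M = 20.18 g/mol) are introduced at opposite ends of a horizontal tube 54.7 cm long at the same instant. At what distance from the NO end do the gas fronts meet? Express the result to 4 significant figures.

Graham's law gives d_NO/d_Ne = rate_NO/rate_Ne = √(M_Ne/M_NO) = √(20.18/30.01) = 0.8200.
With d_NO + d_Ne = 54.7 cm, d_Ne = 54.7/(1 + 0.8200) = 30.05 cm.
d_NO = 54.7 − 30.05 = 24.65 cm.

24.65 cm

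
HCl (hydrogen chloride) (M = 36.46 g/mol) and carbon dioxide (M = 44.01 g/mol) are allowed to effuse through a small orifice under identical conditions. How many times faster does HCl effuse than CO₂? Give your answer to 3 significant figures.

Graham's law gives rate_HCl/rate_CO₂ = √(M_CO₂/M_HCl) = √(44.01/36.46) = √1.207 = 1.10.

1.10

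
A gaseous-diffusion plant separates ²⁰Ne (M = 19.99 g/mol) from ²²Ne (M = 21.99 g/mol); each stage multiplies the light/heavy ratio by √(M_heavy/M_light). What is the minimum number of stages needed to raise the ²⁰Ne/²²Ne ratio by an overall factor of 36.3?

76

Single-stage factor α = √(21.99/19.99), so ln α = ½ ln(1.10005) = 0.04768.
Need α^N ≥ 36.3 ⇒ N ≥ ln(36.3) / ln α = 3.592 / 0.04768 = 75.34.
Minimum whole number of stages: N = 76.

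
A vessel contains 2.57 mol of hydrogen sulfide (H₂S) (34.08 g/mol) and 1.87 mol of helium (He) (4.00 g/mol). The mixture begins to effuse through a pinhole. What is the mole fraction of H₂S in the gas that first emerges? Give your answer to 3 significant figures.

Each component's effusion rate ∝ (its partial pressure)·(1/√M) ∝ n_i/√M_i.
So x_H₂S in the escaping gas = (n_H₂S/√M_H₂S) / Σ(n_i/√M_i)
= (2.57/√34.08) / (2.57/√34.08 + 1.87/√4.00) = 0.4402/(0.4402 + 0.9350) = 0.320.

0.320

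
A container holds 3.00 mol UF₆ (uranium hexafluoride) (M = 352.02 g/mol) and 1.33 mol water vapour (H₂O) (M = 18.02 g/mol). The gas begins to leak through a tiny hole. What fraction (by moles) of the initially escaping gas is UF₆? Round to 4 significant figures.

Effusion rate of each component ∝ n_i/√M_i (partial pressure × 1/√M).
So x_UF₆ in the escaping gas = (n_UF₆/√M_UF₆) / Σ(n_i/√M_i)
= (3.00/√352.02) / (3.00/√352.02 + 1.33/√18.02) = 0.1599/(0.1599 + 0.3133) = 0.3379.

0.3379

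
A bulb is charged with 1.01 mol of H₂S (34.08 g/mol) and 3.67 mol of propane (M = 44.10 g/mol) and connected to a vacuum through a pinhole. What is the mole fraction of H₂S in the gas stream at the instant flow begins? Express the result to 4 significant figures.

Each component's effusion rate ∝ (its partial pressure)·(1/√M) ∝ n_i/√M_i.
x_H₂S(eff) = (n_H₂S/√M_H₂S) / (n_H₂S/√M_H₂S + n_C₃H₈/√M_C₃H₈)
= (1.01/√34.08) / (1.01/√34.08 + 3.67/√44.10) = 0.1730/(0.1730 + 0.5526) = 0.2384.

0.2384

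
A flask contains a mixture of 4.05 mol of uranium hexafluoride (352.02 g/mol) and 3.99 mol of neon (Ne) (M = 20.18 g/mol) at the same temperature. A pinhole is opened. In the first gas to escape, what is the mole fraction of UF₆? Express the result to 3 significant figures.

Effusion rate of each component ∝ n_i/√M_i (partial pressure × 1/√M).
x_UF₆(eff) = (n_UF₆/√M_UF₆) / (n_UF₆/√M_UF₆ + n_Ne/√M_Ne)
= (4.05/√352.02) / (4.05/√352.02 + 3.99/√20.18) = 0.2159/(0.2159 + 0.8882) = 0.196.

0.196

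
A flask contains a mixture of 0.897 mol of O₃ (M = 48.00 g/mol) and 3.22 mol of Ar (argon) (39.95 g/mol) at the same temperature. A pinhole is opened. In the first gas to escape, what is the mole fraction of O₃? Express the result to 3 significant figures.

Rate_i ∝ x_i/√M_i (Graham's law weighted by mole fraction), so the effusate composition follows n_i/√M_i.
Mole fraction of O₃ in the effusate = (n_O₃/√M_O₃) / (n_O₃/√M_O₃ + n_Ar/√M_Ar)
= (0.897/√48.00) / (0.897/√48.00 + 3.22/√39.95) = 0.1295/(0.1295 + 0.5094) = 0.203.

0.203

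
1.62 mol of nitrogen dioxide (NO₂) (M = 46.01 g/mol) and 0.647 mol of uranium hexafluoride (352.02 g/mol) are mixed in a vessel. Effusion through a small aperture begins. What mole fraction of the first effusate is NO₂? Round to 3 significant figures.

Each component's effusion rate ∝ (its partial pressure)·(1/√M) ∝ n_i/√M_i.
So x_NO₂ in the escaping gas = (n_NO₂/√M_NO₂) / Σ(n_i/√M_i)
= (1.62/√46.01) / (1.62/√46.01 + 0.647/√352.02) = 0.2388/(0.2388 + 0.03448) = 0.874.

0.874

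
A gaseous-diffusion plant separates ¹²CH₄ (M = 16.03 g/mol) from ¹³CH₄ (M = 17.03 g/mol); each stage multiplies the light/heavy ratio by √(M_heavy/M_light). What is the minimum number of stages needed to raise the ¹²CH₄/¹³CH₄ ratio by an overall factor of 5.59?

57

Single-stage factor α = √(17.03/16.03), so ln α = ½ ln(1.06238) = 0.03026.
Need α^N ≥ 5.59 ⇒ N ≥ ln(5.59) / ln α = 1.721 / 0.03026 = 56.88.
Minimum whole number of stages: N = 57.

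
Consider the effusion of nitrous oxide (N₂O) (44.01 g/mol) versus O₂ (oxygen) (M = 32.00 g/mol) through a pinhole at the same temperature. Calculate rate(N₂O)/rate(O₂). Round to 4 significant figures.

0.8527

Graham's law gives rate_N₂O/rate_O₂ = √(M_O₂/M_N₂O) = √(32.00/44.01) = √0.7271 = 0.8527.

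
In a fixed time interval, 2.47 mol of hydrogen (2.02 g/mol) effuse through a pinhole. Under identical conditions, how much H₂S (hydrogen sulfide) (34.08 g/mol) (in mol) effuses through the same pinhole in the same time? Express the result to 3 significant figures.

Since effusion rate ∝ 1/√M, rate_H₂S/rate_H₂ = √(M_H₂/M_H₂S) = √(2.02/34.08) = √0.05927 = 0.2435.
So the amount for H₂S is 2.47 × 0.2435 = 0.601 mol.

0.601 mol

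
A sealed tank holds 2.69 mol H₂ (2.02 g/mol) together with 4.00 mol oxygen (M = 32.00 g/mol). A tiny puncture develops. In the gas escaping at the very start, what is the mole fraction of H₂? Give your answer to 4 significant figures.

0.7280

Rate_i ∝ x_i/√M_i (Graham's law weighted by mole fraction), so the effusate composition follows n_i/√M_i.
x_H₂(eff) = (n_H₂/√M_H₂) / (n_H₂/√M_H₂ + n_O₂/√M_O₂)
= (2.69/√2.02) / (2.69/√2.02 + 4.00/√32.00) = 1.893/(1.893 + 0.7071) = 0.7280.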